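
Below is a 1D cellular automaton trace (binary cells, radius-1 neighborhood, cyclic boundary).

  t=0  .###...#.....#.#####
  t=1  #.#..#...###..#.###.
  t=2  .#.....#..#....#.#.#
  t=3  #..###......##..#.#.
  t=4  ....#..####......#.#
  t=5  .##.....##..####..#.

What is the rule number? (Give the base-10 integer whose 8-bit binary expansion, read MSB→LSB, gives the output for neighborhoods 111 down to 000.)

  ###|#  b7=1 t=0,i=2
  ##.|.  b6=0 t=0,i=3
  #.#|#  b5=1 t=0,i=0
  #..|.  b4=0 t=0,i=4
  .##|.  b3=0 t=0,i=1
  .#.|.  b2=0 t=0,i=7
  ..#|.  b1=0 t=0,i=6
  ...|#  b0=1 t=0,i=5
  bits 10100001 = 161

161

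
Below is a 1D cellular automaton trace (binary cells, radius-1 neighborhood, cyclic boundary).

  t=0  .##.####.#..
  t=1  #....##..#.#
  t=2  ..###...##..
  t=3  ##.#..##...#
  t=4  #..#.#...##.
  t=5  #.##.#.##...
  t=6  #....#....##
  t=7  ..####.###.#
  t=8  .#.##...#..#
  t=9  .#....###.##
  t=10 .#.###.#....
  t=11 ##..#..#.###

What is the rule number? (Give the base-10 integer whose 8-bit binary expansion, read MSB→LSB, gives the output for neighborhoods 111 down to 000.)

  ###|#  b7=1 t=0,i=5
  ##.|.  b6=0 t=0,i=2
  #.#|.  b5=0 t=0,i=3
  #..|.  b4=0 t=0,i=10
  .##|.  b3=0 t=0,i=1
  .#.|#  b2=1 t=0,i=9
  ..#|#  b1=1 t=0,i=0
  ...|#  b0=1 t=0,i=11
  bits 10000111 = 135

135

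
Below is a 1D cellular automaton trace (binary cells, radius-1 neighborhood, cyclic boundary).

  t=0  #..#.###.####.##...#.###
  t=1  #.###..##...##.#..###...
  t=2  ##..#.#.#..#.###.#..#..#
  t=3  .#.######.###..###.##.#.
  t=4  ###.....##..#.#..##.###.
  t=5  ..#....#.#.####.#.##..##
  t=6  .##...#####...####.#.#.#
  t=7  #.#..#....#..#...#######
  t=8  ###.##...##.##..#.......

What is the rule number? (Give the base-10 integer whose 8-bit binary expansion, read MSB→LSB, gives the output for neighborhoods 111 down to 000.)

102

  nb ###: next=.  (t=0,i=6, bit7=0)
  nb ##.: next=#  (t=0,i=0, bit6=1)
  nb #.#: next=#  (t=0,i=4, bit5=1)
  nb #..: next=.  (t=0,i=1, bit4=0)
  nb .##: next=.  (t=0,i=5, bit3=0)
  nb .#.: next=#  (t=0,i=3, bit2=1)
  nb ..#: next=#  (t=0,i=2, bit1=1)
  nb ...: next=.  (t=0,i=17, bit0=0)
  bits 01100110 = 102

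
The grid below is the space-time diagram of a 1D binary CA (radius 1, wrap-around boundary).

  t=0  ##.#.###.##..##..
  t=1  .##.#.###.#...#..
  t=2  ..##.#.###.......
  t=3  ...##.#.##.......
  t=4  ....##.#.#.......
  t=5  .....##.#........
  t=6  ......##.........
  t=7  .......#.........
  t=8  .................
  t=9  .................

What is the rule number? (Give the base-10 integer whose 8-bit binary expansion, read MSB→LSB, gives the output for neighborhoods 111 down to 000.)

  [7] ### => #  t=0,i=6
  [6] ##. => #  t=0,i=1
  [5] #.# => #  t=0,i=2
  [4] #.. => .  t=0,i=11
  [3] .## => .  t=0,i=0
  [2] .#. => .  t=0,i=3
  [1] ..# => .  t=0,i=12
  [0] ... => .  t=1,i=12
  bits 11100000 = 224

224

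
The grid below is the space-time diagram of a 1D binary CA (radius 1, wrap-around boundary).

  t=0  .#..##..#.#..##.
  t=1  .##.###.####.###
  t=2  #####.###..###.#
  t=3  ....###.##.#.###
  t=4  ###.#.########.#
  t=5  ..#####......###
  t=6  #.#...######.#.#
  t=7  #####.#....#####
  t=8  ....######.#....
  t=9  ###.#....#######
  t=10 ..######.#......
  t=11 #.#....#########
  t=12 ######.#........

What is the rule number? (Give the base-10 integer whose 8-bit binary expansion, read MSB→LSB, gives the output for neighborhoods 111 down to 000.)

  nb ###: next=.  (t=1,i=5, bit7=0)
  nb ##.: next=#  (t=0,i=5, bit6=1)
  nb #.#: next=#  (t=0,i=9, bit5=1)
  nb #..: next=#  (t=0,i=2, bit4=1)
  nb .##: next=#  (t=0,i=4, bit3=1)
  nb .#.: next=#  (t=0,i=1, bit2=1)
  nb ..#: next=.  (t=0,i=0, bit1=0)
  nb ...: next=#  (t=3,i=1, bit0=1)
  bits 01111101 = 125

125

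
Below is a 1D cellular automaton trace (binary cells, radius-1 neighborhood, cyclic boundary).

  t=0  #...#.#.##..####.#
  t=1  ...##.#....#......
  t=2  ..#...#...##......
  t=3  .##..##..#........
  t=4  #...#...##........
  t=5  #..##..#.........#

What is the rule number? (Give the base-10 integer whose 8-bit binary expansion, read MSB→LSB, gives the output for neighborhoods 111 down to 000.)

  ###|.  b7=0 t=0,i=13
  ##.|.  b6=0 t=0,i=0
  #.#|.  b5=0 t=0,i=5
  #..|.  b4=0 t=0,i=1
  .##|.  b3=0 t=0,i=8
  .#.|#  b2=1 t=0,i=4
  ..#|#  b1=1 t=0,i=3
  ...|.  b0=0 t=0,i=2
  bits 00000110 = 6

6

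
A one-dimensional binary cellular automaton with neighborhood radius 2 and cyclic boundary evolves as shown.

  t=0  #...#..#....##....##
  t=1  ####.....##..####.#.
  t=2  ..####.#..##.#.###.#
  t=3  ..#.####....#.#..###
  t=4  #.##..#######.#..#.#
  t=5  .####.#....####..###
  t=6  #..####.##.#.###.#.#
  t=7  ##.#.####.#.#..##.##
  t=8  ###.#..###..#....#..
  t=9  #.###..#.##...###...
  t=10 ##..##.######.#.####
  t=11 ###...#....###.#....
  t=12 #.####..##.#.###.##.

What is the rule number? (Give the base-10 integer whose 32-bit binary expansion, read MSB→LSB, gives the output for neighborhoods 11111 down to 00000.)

2136152230

  nb #####: next=.  (t=4,i=8, bit31=0)
  nb ####.: next=#  (t=1,i=2, bit30=1)
  nb ###.#: next=#  (t=1,i=16, bit29=1)
  nb ###..: next=#  (t=0,i=0, bit28=1)
  nb ##.##: next=#  (t=4,i=1, bit27=1)
  nb ##.#.: next=#  (t=1,i=17, bit26=1)
  nb ##..#: next=#  (t=1,i=11, bit25=1)
  nb ##...: next=#  (t=0,i=1, bit24=1)
  nb #.###: next=.  (t=1,i=0, bit23=0)
  nb #.##.: next=#  (t=4,i=2, bit22=1)
  nb #.#.#: next=.  (t=1,i=18, bit21=0)
  nb #.#..: next=#  (t=2,i=7, bit20=1)
  nb #..##: next=.  (t=1,i=12, bit19=0)
  nb #..#.: next=.  (t=0,i=6, bit18=0)
  nb #...#: next=#  (t=0,i=2, bit17=1)
  nb #....: next=#  (t=0,i=9, bit16=1)
  nb .####: next=.  (t=1,i=1, bit15=0)
  nb .###.: next=.  (t=0,i=19, bit14=0)
  nb .##.#: next=.  (t=2,i=11, bit13=0)
  nb .##..: next=#  (t=0,i=13, bit12=1)
  nb .#.##: next=#  (t=1,i=19, bit11=1)
  nb .#.#.: next=.  (t=3,i=13, bit10=0)
  nb .#..#: next=.  (t=0,i=5, bit9=0)
  nb .#...: next=.  (t=0,i=8, bit8=0)
  nb ..###: next=#  (t=0,i=18, bit7=1)
  nb ..##.: next=.  (t=0,i=12, bit6=0)
  nb ..#.#: next=#  (t=3,i=2, bit5=1)
  nb ..#..: next=.  (t=0,i=4, bit4=0)
  nb ...##: next=.  (t=0,i=11, bit3=0)
  nb ...#.: next=#  (t=0,i=3, bit2=1)
  nb ....#: next=#  (t=0,i=10, bit1=1)
  nb .....: next=.  (t=1,i=6, bit0=0)
  bits 01111111010100110001100010100110 = 2136152230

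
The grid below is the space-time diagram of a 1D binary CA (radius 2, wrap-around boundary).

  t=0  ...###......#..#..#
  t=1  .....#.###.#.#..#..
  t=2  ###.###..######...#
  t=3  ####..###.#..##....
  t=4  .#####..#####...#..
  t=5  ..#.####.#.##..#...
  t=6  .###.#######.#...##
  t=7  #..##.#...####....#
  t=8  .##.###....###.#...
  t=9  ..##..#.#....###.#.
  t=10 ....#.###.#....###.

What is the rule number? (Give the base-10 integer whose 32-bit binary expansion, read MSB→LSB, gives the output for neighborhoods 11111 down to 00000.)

  [31] ##### => .  t=2,i=11
  [30] ####. => #  t=2,i=1
  [29] ###.# => #  t=1,i=9
  [28] ###.. => #  t=0,i=5
  [27] ##.## => #  t=2,i=3
  [26] ##.#. => #  t=1,i=10
  [25] ##..# => #  t=2,i=7
  [24] ##... => .  t=0,i=6
  [23] #.### => .  t=1,i=7
  [22] #.##. => #  t=5,i=11
  [21] #.#.# => #  t=1,i=11
  [20] #.#.. => #  t=1,i=13
  [19] #..## => #  t=2,i=8
  [18] #..#. => .  t=0,i=14
  [17] #...# => .  t=0,i=1
  [16] #.... => #  t=0,i=7
  [15] .#### => #  t=2,i=0
  [14] .###. => .  t=0,i=4
  [13] .##.# => #  t=6,i=18
  [12] .##.. => .  t=3,i=14
  [11] .#.## => #  t=1,i=6
  [10] .#.#. => #  t=1,i=12
  [9] .#..# => #  t=0,i=13
  [8] .#... => .  t=0,i=0
  [7] ..### => .  t=0,i=3
  [6] ..##. => .  t=3,i=13
  [5] ..#.# => #  t=1,i=5
  [4] ..#.. => .  t=0,i=12
  [3] ...## => .  t=0,i=2
  [2] ...#. => #  t=0,i=11
  [1] ....# => .  t=0,i=10
  [0] ..... => #  t=0,i=8
  bits 01111110011110011010111000100101 = 2121903653

2121903653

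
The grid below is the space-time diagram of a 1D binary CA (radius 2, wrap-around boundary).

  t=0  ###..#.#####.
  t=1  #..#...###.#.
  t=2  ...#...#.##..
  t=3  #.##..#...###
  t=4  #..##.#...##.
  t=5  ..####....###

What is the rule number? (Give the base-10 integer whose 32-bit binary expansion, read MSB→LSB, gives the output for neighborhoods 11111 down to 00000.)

  [31] ##### => #  t=0,i=9
  [30] ####. => .  t=0,i=10
  [29] ###.# => #  t=0,i=11
  [28] ###.. => .  t=0,i=2
  [27] ##.## => .  t=0,i=12
  [26] ##.#. => #  t=1,i=10
  [25] ##..# => #  t=0,i=3
  [24] ##... => #  t=2,i=11
  [23] #.### => #  t=0,i=0
  [22] #.##. => .  t=2,i=9
  [21] #.#.# => .  t=1,i=11
  [20] #.#.. => .  t=1,i=0
  [19] #..## => #  t=4,i=2
  [18] #..#. => .  t=0,i=4
  [17] #...# => .  t=1,i=5
  [16] #.... => #  t=2,i=12
  [15] .#### => #  t=0,i=8
  [14] .###. => .  t=0,i=1
  [13] .##.# => #  t=4,i=4
  [12] .##.. => #  t=2,i=10
  [11] .#.## => .  t=0,i=6
  [10] .#.#. => .  t=1,i=12
  [9] .#..# => .  t=1,i=1
  [8] .#... => .  t=1,i=4
  [7] ..### => #  t=1,i=7
  [6] ..##. => #  t=4,i=3
  [5] ..#.# => .  t=0,i=5
  [4] ..#.. => #  t=1,i=3
  [3] ...## => .  t=1,i=6
  [2] ...#. => #  t=2,i=2
  [1] ....# => .  t=2,i=1
  [0] ..... => #  t=2,i=0
  bits 10100111100010011011000011010101 = 2810818773

2810818773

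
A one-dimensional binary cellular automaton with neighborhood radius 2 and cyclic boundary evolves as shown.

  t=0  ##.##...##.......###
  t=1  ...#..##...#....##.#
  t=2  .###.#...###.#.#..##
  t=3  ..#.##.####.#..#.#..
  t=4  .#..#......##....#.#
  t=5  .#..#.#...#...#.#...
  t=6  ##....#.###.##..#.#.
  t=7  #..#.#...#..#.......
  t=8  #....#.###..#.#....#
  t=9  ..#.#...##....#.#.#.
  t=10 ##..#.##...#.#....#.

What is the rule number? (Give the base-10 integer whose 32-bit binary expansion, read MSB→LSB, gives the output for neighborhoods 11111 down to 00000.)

  ##### -> #   bit 31 = 1  t=0,i=19
  ####. -> .   bit 30 = 0  t=0,i=0
  ###.# -> .   bit 29 = 0  t=0,i=1
  ###.. -> #   bit 28 = 1  t=8,i=9
  ##.## -> .   bit 27 = 0  t=0,i=2
  ##.#. -> #   bit 26 = 1  t=1,i=18
  ##..# -> .   bit 25 = 0  t=6,i=14
  ##... -> .   bit 24 = 0  t=0,i=5
  #.### -> .   bit 23 = 0  t=2,i=1
  #.##. -> #   bit 22 = 1  t=0,i=3
  #.#.# -> .   bit 21 = 0  t=2,i=13
  #.#.. -> #   bit 20 = 1  t=1,i=19
  #..## -> #   bit 19 = 1  t=1,i=5
  #..#. -> .   bit 18 = 0  t=3,i=14
  #...# -> #   bit 17 = 1  t=0,i=6
  #.... -> #   bit 16 = 1  t=0,i=11
  .#### -> .   bit 15 = 0  t=0,i=18
  .###. -> #   bit 14 = 1  t=2,i=2
  .##.# -> .   bit 13 = 0  t=1,i=17
  .##.. -> .   bit 12 = 0  t=0,i=4
  .#.## -> .   bit 11 = 0  t=3,i=3
  .#.#. -> .   bit 10 = 0  t=2,i=14
  .#..# -> .   bit 9 = 0  t=1,i=4
  .#... -> .   bit 8 = 0  t=1,i=0
  ..### -> #   bit 7 = 1  t=0,i=17
  ..##. -> .   bit 6 = 0  t=0,i=8
  ..#.# -> .   bit 5 = 0  t=3,i=2
  ..#.. -> #   bit 4 = 1  t=1,i=3
  ...## -> #   bit 3 = 1  t=0,i=7
  ...#. -> #   bit 2 = 1  t=1,i=2
  ....# -> .   bit 1 = 0  t=0,i=15
  ..... -> .   bit 0 = 0  t=0,i=12
  bits 10010100010110110100000010011100 = 2489008284

2489008284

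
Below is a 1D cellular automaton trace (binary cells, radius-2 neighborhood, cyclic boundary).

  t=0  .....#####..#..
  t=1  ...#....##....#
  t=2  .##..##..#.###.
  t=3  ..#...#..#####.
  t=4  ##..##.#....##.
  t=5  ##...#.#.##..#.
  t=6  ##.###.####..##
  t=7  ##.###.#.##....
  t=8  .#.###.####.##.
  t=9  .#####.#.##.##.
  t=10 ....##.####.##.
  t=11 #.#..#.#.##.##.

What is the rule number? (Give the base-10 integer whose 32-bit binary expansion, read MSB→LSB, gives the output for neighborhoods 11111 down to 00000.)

1895004710

  [31] ##### => .  t=0,i=7
  [30] ####. => #  t=0,i=8
  [29] ###.# => #  t=6,i=1
  [28] ###.. => #  t=0,i=9
  [27] ##.## => .  t=4,i=14
  [26] ##.#. => .  t=4,i=6
  [25] ##..# => .  t=0,i=10
  [24] ##... => .  t=1,i=10
  [23] #.### => #  t=2,i=11
  [22] #.##. => #  t=4,i=0
  [21] #.#.# => #  t=5,i=7
  [20] #.#.. => #  t=4,i=7
  [19] #..## => .  t=2,i=0
  [18] #..#. => .  t=0,i=11
  [17] #...# => #  t=1,i=1
  [16] #.... => #  t=0,i=14
  [15] .#### => .  t=0,i=6
  [14] .###. => #  t=2,i=12
  [13] .##.# => #  t=4,i=5
  [12] .##.. => #  t=1,i=9
  [11] .#.## => #  t=2,i=10
  [10] .#.#. => .  t=5,i=6
  [9] .#..# => #  t=3,i=7
  [8] .#... => .  t=0,i=13
  [7] ..### => .  t=0,i=5
  [6] ..##. => .  t=1,i=8
  [5] ..#.# => #  t=2,i=9
  [4] ..#.. => .  t=0,i=12
  [3] ...## => .  t=0,i=4
  [2] ...#. => #  t=1,i=2
  [1] ....# => #  t=0,i=3
  [0] ..... => .  t=0,i=0
  bits 01110000111100110111101000100110 = 1895004710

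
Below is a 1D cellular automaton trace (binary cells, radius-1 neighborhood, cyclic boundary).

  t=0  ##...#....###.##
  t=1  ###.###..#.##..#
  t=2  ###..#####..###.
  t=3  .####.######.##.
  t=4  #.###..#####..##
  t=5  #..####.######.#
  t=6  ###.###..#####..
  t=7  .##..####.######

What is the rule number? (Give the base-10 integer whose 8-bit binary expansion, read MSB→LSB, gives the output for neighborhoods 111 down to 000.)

214

  nb ###: next=#  (t=0,i=0, bit7=1)
  nb ##.: next=#  (t=0,i=1, bit6=1)
  nb #.#: next=.  (t=0,i=13, bit5=0)
  nb #..: next=#  (t=0,i=2, bit4=1)
  nb .##: next=.  (t=0,i=10, bit3=0)
  nb .#.: next=#  (t=0,i=5, bit2=1)
  nb ..#: next=#  (t=0,i=4, bit1=1)
  nb ...: next=.  (t=0,i=3, bit0=0)
  bits 11010110 = 214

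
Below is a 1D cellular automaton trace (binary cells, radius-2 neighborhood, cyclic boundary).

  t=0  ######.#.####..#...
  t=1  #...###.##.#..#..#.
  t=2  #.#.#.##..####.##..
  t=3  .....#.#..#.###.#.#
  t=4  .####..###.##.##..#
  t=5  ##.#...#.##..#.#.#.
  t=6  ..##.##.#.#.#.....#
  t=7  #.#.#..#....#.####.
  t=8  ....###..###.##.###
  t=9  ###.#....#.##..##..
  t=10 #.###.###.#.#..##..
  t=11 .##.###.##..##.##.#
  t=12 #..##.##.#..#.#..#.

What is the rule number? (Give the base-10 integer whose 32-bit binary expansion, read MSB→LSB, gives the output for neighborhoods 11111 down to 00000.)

1838619335

  #####|.  b31=0 t=0,i=2
  ####.|#  b30=1 t=0,i=4
  ###.#|#  b29=1 t=0,i=5
  ###..|.  b28=0 t=0,i=12
  ##.##|#  b27=1 t=1,i=7
  ##.#.|#  b26=1 t=0,i=6
  ##..#|.  b25=0 t=0,i=13
  ##...|#  b24=1 t=8,i=0
  #.###|#  b23=1 t=0,i=9
  #.##.|.  b22=0 t=1,i=8
  #.#.#|.  b21=0 t=0,i=7
  #.#..|#  b20=1 t=1,i=0
  #..##|.  b19=0 t=2,i=9
  #..#.|#  b18=1 t=0,i=14
  #...#|#  b17=1 t=0,i=17
  #....|#  b16=1 t=3,i=1
  .####|.  b15=0 t=0,i=1
  .###.|.  b14=0 t=1,i=5
  .##.#|.  b13=0 t=1,i=9
  .##..|#  b12=1 t=2,i=7
  .#.##|#  b11=1 t=0,i=8
  .#.#.|.  b10=0 t=1,i=18
  .#..#|#  b9=1 t=1,i=12
  .#...|.  b8=0 t=0,i=16
  ..###|#  b7=1 t=0,i=0
  ..##.|#  b6=1 t=6,i=2
  ..#.#|.  b5=0 t=1,i=17
  ..#..|.  b4=0 t=0,i=15
  ...##|.  b3=0 t=0,i=18
  ...#.|#  b2=1 t=3,i=4
  ....#|#  b1=1 t=3,i=3
  .....|#  b0=1 t=3,i=2
  bits 01101101100101110001101011000111 = 1838619335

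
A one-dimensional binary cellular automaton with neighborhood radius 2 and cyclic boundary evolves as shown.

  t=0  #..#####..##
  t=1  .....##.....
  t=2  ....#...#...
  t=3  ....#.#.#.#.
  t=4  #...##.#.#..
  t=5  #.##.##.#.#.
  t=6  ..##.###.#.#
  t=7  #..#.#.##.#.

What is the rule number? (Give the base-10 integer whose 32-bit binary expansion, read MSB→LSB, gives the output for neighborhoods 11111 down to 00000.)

3837994552

  nb #####: next=#  (t=0,i=5, bit31=1)
  nb ####.: next=#  (t=0,i=6, bit30=1)
  nb ###.#: next=#  (t=6,i=7, bit29=1)
  nb ###..: next=.  (t=0,i=0, bit28=0)
  nb ##.##: next=.  (t=5,i=4, bit27=0)
  nb ##.#.: next=#  (t=4,i=6, bit26=1)
  nb ##..#: next=.  (t=0,i=1, bit25=0)
  nb ##...: next=.  (t=1,i=7, bit24=0)
  nb #.###: next=#  (t=6,i=5, bit23=1)
  nb #.##.: next=#  (t=5,i=2, bit22=1)
  nb #.#.#: next=.  (t=3,i=6, bit21=0)
  nb #.#..: next=.  (t=3,i=10, bit20=0)
  nb #..##: next=.  (t=0,i=2, bit19=0)
  nb #..#.: next=.  (t=4,i=11, bit18=0)
  nb #...#: next=#  (t=2,i=6, bit17=1)
  nb #....: next=#  (t=1,i=8, bit16=1)
  nb .####: next=.  (t=0,i=4, bit15=0)
  nb .###.: next=.  (t=0,i=11, bit14=0)
  nb .##.#: next=#  (t=4,i=5, bit13=1)
  nb .##..: next=.  (t=1,i=6, bit12=0)
  nb .#.##: next=.  (t=5,i=1, bit11=0)
  nb .#.#.: next=#  (t=3,i=5, bit10=1)
  nb .#..#: next=#  (t=4,i=10, bit9=1)
  nb .#...: next=.  (t=2,i=5, bit8=0)
  nb ..###: next=.  (t=0,i=3, bit7=0)
  nb ..##.: next=.  (t=1,i=5, bit6=0)
  nb ..#.#: next=#  (t=3,i=4, bit5=1)
  nb ..#..: next=#  (t=2,i=4, bit4=1)
  nb ...##: next=#  (t=1,i=4, bit3=1)
  nb ...#.: next=.  (t=2,i=3, bit2=0)
  nb ....#: next=.  (t=1,i=3, bit1=0)
  nb .....: next=.  (t=1,i=0, bit0=0)
  bits 11100100110000110010011000111000 = 3837994552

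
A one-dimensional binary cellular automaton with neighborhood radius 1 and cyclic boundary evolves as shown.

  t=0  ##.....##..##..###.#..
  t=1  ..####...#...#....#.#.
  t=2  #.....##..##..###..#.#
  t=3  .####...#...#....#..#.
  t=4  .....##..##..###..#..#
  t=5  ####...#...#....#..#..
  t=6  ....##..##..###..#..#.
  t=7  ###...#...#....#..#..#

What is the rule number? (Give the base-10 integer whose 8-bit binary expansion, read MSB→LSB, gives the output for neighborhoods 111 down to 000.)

  [7] ### => .  t=0,i=16
  [6] ##. => .  t=0,i=1
  [5] #.# => #  t=0,i=18
  [4] #.. => #  t=0,i=2
  [3] .## => .  t=0,i=0
  [2] .#. => .  t=0,i=19
  [1] ..# => .  t=0,i=6
  [0] ... => #  t=0,i=3
  bits 00110001 = 49

49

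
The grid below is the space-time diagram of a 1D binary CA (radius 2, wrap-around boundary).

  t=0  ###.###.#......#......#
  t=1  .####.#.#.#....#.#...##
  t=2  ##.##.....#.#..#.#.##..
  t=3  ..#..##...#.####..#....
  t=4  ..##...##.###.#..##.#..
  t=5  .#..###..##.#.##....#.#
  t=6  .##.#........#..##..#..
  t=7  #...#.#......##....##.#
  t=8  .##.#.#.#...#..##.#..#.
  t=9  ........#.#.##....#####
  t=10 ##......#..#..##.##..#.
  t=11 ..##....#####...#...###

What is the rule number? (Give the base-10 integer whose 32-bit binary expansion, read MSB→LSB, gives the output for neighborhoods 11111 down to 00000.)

1771506360

  ##### -> .   bit 31 = 0  t=9,i=20
  ####. -> #   bit 30 = 1  t=0,i=1
  ###.# -> #   bit 29 = 1  t=0,i=2
  ###.. -> .   bit 28 = 0  t=3,i=15
  ##.## -> #   bit 27 = 1  t=0,i=3
  ##.#. -> .   bit 26 = 0  t=0,i=7
  ##..# -> .   bit 25 = 0  t=2,i=21
  ##... -> #   bit 24 = 1  t=2,i=5
  #.### -> #   bit 23 = 1  t=0,i=4
  #.##. -> .   bit 22 = 0  t=2,i=3
  #.#.# -> .   bit 21 = 0  t=1,i=6
  #.#.. -> #   bit 20 = 1  t=0,i=8
  #..## -> .   bit 19 = 0  t=2,i=22
  #..#. -> #   bit 18 = 1  t=2,i=14
  #...# -> #   bit 17 = 1  t=1,i=19
  #.... -> #   bit 16 = 1  t=0,i=10
  .#### -> .   bit 15 = 0  t=0,i=0
  .###. -> .   bit 14 = 0  t=0,i=5
  .##.# -> .   bit 13 = 0  t=1,i=22
  .##.. -> .   bit 12 = 0  t=2,i=4
  .#.## -> #   bit 11 = 1  t=2,i=18
  .#.#. -> .   bit 10 = 0  t=1,i=7
  .#..# -> #   bit 9 = 1  t=2,i=13
  .#... -> .   bit 8 = 0  t=0,i=9
  ..### -> #   bit 7 = 1  t=0,i=22
  ..##. -> .   bit 6 = 0  t=1,i=21
  ..#.# -> #   bit 5 = 1  t=1,i=15
  ..#.. -> #   bit 4 = 1  t=0,i=15
  ...## -> #   bit 3 = 1  t=0,i=21
  ...#. -> .   bit 2 = 0  t=0,i=14
  ....# -> .   bit 1 = 0  t=0,i=13
  ..... -> .   bit 0 = 0  t=0,i=11
  bits 01101001100101110000101010111000 = 1771506360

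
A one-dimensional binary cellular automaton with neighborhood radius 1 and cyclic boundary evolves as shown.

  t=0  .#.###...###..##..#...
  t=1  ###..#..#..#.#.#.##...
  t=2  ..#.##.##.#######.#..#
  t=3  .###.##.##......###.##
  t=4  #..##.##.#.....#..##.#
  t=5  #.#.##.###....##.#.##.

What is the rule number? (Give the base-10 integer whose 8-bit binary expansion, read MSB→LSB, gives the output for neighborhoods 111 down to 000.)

102

  ### -> .   bit 7 = 0  t=0,i=4
  ##. -> #   bit 6 = 1  t=0,i=5
  #.# -> #   bit 5 = 1  t=0,i=2
  #.. -> .   bit 4 = 0  t=0,i=6
  .## -> .   bit 3 = 0  t=0,i=3
  .#. -> #   bit 2 = 1  t=0,i=1
  ..# -> #   bit 1 = 1  t=0,i=0
  ... -> .   bit 0 = 0  t=0,i=7
  bits 01100110 = 102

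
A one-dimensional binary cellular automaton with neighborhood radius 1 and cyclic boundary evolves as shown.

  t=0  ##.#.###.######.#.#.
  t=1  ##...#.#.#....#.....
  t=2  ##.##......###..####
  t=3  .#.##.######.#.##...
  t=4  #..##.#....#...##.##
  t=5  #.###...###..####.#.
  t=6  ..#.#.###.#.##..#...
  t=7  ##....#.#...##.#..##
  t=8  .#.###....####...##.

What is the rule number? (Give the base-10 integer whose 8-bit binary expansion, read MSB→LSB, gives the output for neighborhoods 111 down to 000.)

75

  ###|.  b7=0 t=0,i=6
  ##.|#  b6=1 t=0,i=1
  #.#|.  b5=0 t=0,i=2
  #..|.  b4=0 t=1,i=2
  .##|#  b3=1 t=0,i=0
  .#.|.  b2=0 t=0,i=3
  ..#|#  b1=1 t=1,i=4
  ...|#  b0=1 t=1,i=3
  bits 01001011 = 75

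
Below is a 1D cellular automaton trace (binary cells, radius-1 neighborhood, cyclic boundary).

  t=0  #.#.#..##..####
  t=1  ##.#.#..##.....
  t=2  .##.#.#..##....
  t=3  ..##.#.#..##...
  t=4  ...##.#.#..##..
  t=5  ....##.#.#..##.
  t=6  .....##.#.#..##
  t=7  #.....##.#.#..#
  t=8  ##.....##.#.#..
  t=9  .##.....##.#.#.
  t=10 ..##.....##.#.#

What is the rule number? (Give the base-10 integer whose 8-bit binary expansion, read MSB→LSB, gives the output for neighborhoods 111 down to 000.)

112

  ### -> .   bit 7 = 0  t=0,i=12
  ##. -> #   bit 6 = 1  t=0,i=0
  #.# -> #   bit 5 = 1  t=0,i=1
  #.. -> #   bit 4 = 1  t=0,i=5
  .## -> .   bit 3 = 0  t=0,i=7
  .#. -> .   bit 2 = 0  t=0,i=2
  ..# -> .   bit 1 = 0  t=0,i=6
  ... -> .   bit 0 = 0  t=1,i=11
  bits 01110000 = 112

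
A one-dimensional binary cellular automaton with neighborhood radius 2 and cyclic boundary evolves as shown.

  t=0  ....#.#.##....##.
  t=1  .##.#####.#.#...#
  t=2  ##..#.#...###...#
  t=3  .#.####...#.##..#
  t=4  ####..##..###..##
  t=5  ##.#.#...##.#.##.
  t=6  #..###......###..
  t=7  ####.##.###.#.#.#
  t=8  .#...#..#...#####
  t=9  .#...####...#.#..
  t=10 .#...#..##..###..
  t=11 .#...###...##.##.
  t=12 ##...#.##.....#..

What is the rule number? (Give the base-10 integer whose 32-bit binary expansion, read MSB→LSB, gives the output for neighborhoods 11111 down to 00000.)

  ##### -> #   bit 31 = 1  t=1,i=6
  ####. -> .   bit 30 = 0  t=1,i=7
  ###.# -> .   bit 29 = 0  t=1,i=8
  ###.. -> #   bit 28 = 1  t=2,i=1
  ##.## -> .   bit 27 = 0  t=1,i=3
  ##.#. -> .   bit 26 = 0  t=1,i=9
  ##..# -> .   bit 25 = 0  t=2,i=2
  ##... -> #   bit 24 = 1  t=0,i=10
  #.### -> #   bit 23 = 1  t=1,i=4
  #.##. -> #   bit 22 = 1  t=0,i=8
  #.#.# -> #   bit 21 = 1  t=0,i=6
  #.#.. -> #   bit 20 = 1  t=1,i=12
  #..## -> #   bit 19 = 1  t=4,i=5
  #..#. -> #   bit 18 = 1  t=2,i=3
  #...# -> .   bit 17 = 0  t=1,i=14
  #.... -> .   bit 16 = 0  t=0,i=0
  .#### -> .   bit 15 = 0  t=1,i=5
  .###. -> .   bit 14 = 0  t=2,i=0
  .##.# -> .   bit 13 = 0  t=1,i=2
  .##.. -> .   bit 12 = 0  t=0,i=9
  .#.## -> #   bit 11 = 1  t=0,i=7
  .#.#. -> #   bit 10 = 1  t=0,i=5
  .#..# -> #   bit 9 = 1  t=6,i=1
  .#... -> .   bit 8 = 0  t=1,i=13
  ..### -> #   bit 7 = 1  t=2,i=10
  ..##. -> .   bit 6 = 0  t=0,i=14
  ..#.# -> #   bit 5 = 1  t=0,i=4
  ..#.. -> #   bit 4 = 1  t=6,i=0
  ...## -> .   bit 3 = 0  t=0,i=13
  ...#. -> .   bit 2 = 0  t=0,i=3
  ....# -> #   bit 1 = 1  t=0,i=2
  ..... -> #   bit 0 = 1  t=0,i=1
  bits 10010001111111000000111010110011 = 2449215155

2449215155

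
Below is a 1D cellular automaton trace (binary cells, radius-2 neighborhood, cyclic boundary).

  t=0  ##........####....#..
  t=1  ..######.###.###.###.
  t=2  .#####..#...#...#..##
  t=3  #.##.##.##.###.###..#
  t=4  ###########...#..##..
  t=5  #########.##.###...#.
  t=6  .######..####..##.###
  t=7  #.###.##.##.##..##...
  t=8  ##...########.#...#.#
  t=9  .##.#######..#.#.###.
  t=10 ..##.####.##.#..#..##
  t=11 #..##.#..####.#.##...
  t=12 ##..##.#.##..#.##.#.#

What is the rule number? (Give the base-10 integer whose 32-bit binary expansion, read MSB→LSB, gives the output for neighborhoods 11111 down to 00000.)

2671881149

  #####|#  b31=1 t=1,i=4
  ####.|.  b30=0 t=0,i=12
  ###.#|.  b29=0 t=1,i=7
  ###..|#  b28=1 t=0,i=13
  ##.##|#  b27=1 t=1,i=8
  ##.#.|#  b26=1 t=8,i=13
  ##..#|#  b25=1 t=2,i=6
  ##...|#  b24=1 t=0,i=2
  #.###|.  b23=0 t=1,i=9
  #.##.|#  b22=1 t=3,i=2
  #.#.#|.  b21=0 t=9,i=15
  #.#..|.  b20=0 t=8,i=14
  #..##|.  b19=0 t=0,i=20
  #..#.|.  b18=0 t=2,i=7
  #...#|.  b17=0 t=1,i=0
  #....|#  b16=1 t=0,i=3
  .####|#  b15=1 t=0,i=11
  .###.|.  b14=0 t=1,i=10
  .##.#|#  b13=1 t=2,i=20
  .##..|.  b12=0 t=0,i=1
  .#.##|#  b11=1 t=5,i=20
  .#.#.|.  b10=0 t=9,i=14
  .#..#|#  b9=1 t=0,i=19
  .#...|#  b8=1 t=2,i=9
  ..###|#  b7=1 t=0,i=10
  ..##.|.  b6=0 t=0,i=0
  ..#.#|#  b5=1 t=5,i=19
  ..#..|#  b4=1 t=0,i=18
  ...##|#  b3=1 t=0,i=9
  ...#.|#  b2=1 t=0,i=17
  ....#|.  b1=0 t=0,i=8
  .....|#  b0=1 t=0,i=4
  bits 10011111010000011010101110111101 = 2671881149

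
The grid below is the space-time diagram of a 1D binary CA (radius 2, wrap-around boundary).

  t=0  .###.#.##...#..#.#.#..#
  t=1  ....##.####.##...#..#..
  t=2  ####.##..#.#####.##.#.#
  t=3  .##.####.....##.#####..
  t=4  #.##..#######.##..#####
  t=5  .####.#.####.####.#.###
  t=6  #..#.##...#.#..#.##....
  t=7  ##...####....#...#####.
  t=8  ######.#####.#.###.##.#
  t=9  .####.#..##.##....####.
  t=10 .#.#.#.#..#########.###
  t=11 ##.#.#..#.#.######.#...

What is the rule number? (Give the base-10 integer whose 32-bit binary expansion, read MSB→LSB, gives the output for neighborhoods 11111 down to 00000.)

3747820187

  #####|#  b31=1 t=2,i=1
  ####.|#  b30=1 t=1,i=9
  ###.#|.  b29=0 t=0,i=3
  ###..|#  b28=1 t=3,i=7
  ##.##|#  b27=1 t=1,i=6
  ##.#.|#  b26=1 t=0,i=4
  ##..#|#  b25=1 t=2,i=7
  ##...|#  b24=1 t=0,i=9
  #.###|.  b23=0 t=0,i=1
  #.##.|#  b22=1 t=0,i=7
  #.#.#|#  b21=1 t=0,i=5
  #.#..|.  b20=0 t=0,i=19
  #..##|.  b19=0 t=4,i=5
  #..#.|.  b18=0 t=0,i=14
  #...#|#  b17=1 t=0,i=10
  #....|#  b16=1 t=1,i=22
  .####|.  b15=0 t=1,i=8
  .###.|.  b14=0 t=0,i=2
  .##.#|#  b13=1 t=1,i=5
  .##..|#  b12=1 t=0,i=8
  .#.##|.  b11=0 t=0,i=0
  .#.#.|.  b10=0 t=0,i=16
  .#..#|#  b9=1 t=0,i=13
  .#...|.  b8=0 t=1,i=21
  ..###|#  b7=1 t=4,i=6
  ..##.|.  b6=0 t=1,i=4
  ..#.#|.  b5=0 t=0,i=15
  ..#..|#  b4=1 t=0,i=12
  ...##|#  b3=1 t=1,i=3
  ...#.|.  b2=0 t=0,i=11
  ....#|#  b1=1 t=1,i=2
  .....|#  b0=1 t=1,i=0
  bits 11011111011000110011001010011011 = 3747820187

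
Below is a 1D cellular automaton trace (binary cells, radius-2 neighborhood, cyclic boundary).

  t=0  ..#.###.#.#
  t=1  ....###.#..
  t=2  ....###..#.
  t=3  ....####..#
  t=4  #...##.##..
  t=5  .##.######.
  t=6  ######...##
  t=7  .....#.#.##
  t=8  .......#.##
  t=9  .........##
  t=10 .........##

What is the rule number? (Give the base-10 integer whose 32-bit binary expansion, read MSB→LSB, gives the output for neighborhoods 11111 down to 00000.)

988475840

  nb #####: next=.  (t=5,i=6, bit31=0)
  nb ####.: next=.  (t=3,i=6, bit30=0)
  nb ###.#: next=#  (t=0,i=6, bit29=1)
  nb ###..: next=#  (t=2,i=6, bit28=1)
  nb ##.##: next=#  (t=4,i=6, bit27=1)
  nb ##.#.: next=.  (t=0,i=7, bit26=0)
  nb ##..#: next=#  (t=2,i=7, bit25=1)
  nb ##...: next=.  (t=6,i=6, bit24=0)
  nb #.###: next=#  (t=0,i=4, bit23=1)
  nb #.##.: next=#  (t=4,i=7, bit22=1)
  nb #.#.#: next=#  (t=0,i=8, bit21=1)
  nb #.#..: next=.  (t=0,i=10, bit20=0)
  nb #..##: next=#  (t=5,i=0, bit19=1)
  nb #..#.: next=.  (t=0,i=1, bit18=0)
  nb #...#: next=#  (t=4,i=2, bit17=1)
  nb #....: next=.  (t=1,i=10, bit16=0)
  nb .####: next=#  (t=3,i=5, bit15=1)
  nb .###.: next=#  (t=0,i=5, bit14=1)
  nb .##.#: next=#  (t=4,i=5, bit13=1)
  nb .##..: next=#  (t=4,i=8, bit12=1)
  nb .#.##: next=.  (t=0,i=3, bit11=0)
  nb .#.#.: next=.  (t=0,i=9, bit10=0)
  nb .#..#: next=.  (t=0,i=0, bit9=0)
  nb .#...: next=#  (t=1,i=9, bit8=1)
  nb ..###: next=#  (t=1,i=4, bit7=1)
  nb ..##.: next=#  (t=4,i=4, bit6=1)
  nb ..#.#: next=.  (t=0,i=2, bit5=0)
  nb ..#..: next=.  (t=2,i=9, bit4=0)
  nb ...##: next=.  (t=1,i=3, bit3=0)
  nb ...#.: next=.  (t=7,i=4, bit2=0)
  nb ....#: next=.  (t=1,i=2, bit1=0)
  nb .....: next=.  (t=1,i=0, bit0=0)
  bits 00111010111010101111000111000000 = 988475840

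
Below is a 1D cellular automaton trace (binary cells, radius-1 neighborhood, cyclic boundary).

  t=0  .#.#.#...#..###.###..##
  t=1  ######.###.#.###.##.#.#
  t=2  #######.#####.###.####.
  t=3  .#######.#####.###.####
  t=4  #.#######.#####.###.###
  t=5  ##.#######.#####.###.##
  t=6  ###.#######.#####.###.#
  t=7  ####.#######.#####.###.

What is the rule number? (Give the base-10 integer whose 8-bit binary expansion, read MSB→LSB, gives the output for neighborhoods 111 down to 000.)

  ### -> #   bit 7 = 1  t=0,i=13
  ##. -> #   bit 6 = 1  t=0,i=14
  #.# -> #   bit 5 = 1  t=0,i=0
  #.. -> .   bit 4 = 0  t=0,i=6
  .## -> .   bit 3 = 0  t=0,i=12
  .#. -> #   bit 2 = 1  t=0,i=1
  ..# -> #   bit 1 = 1  t=0,i=8
  ... -> #   bit 0 = 1  t=0,i=7
  bits 11100111 = 231

231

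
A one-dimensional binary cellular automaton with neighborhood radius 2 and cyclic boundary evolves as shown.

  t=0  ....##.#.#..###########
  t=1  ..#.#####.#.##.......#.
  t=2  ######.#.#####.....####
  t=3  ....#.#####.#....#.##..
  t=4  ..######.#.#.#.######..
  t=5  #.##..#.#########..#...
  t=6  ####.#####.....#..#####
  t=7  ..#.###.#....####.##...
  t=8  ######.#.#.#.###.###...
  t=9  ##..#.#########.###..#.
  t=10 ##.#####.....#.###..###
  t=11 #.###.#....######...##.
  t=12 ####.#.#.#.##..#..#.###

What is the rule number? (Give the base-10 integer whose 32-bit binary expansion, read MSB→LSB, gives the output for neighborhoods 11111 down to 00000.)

1290207222

  #####|.  b31=0 t=0,i=14
  ####.|#  b30=1 t=0,i=21
  ###.#|.  b29=0 t=1,i=8
  ###..|.  b28=0 t=0,i=22
  ##.##|#  b27=1 t=6,i=4
  ##.#.|#  b26=1 t=0,i=6
  ##..#|.  b25=0 t=5,i=4
  ##...|.  b24=0 t=0,i=0
  #.###|#  b23=1 t=1,i=4
  #.##.|#  b22=1 t=1,i=12
  #.#.#|#  b21=1 t=0,i=7
  #.#..|.  b20=0 t=0,i=9
  #..##|.  b19=0 t=0,i=11
  #..#.|#  b18=1 t=5,i=5
  #...#|#  b17=1 t=1,i=0
  #....|.  b16=0 t=0,i=1
  .####|#  b15=1 t=0,i=13
  .###.|#  b14=1 t=7,i=5
  .##.#|#  b13=1 t=0,i=5
  .##..|#  b12=1 t=1,i=13
  .#.##|#  b11=1 t=1,i=3
  .#.#.|#  b10=1 t=0,i=8
  .#..#|#  b9=1 t=0,i=10
  .#...|#  b8=1 t=1,i=22
  ..###|#  b7=1 t=0,i=12
  ..##.|#  b6=1 t=0,i=4
  ..#.#|#  b5=1 t=1,i=2
  ..#..|#  b4=1 t=1,i=21
  ...##|.  b3=0 t=0,i=3
  ...#.|#  b2=1 t=1,i=1
  ....#|#  b1=1 t=0,i=2
  .....|.  b0=0 t=1,i=16
  bits 01001100111001101111111111110110 = 1290207222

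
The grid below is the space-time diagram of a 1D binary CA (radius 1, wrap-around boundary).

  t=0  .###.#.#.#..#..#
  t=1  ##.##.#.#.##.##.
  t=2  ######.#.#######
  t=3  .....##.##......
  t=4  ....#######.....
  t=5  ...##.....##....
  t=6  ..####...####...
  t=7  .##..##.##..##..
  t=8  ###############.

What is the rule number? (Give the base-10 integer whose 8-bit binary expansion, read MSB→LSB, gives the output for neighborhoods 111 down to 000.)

122

  ### -> .   bit 7 = 0  t=0,i=2
  ##. -> #   bit 6 = 1  t=0,i=3
  #.# -> #   bit 5 = 1  t=0,i=0
  #.. -> #   bit 4 = 1  t=0,i=10
  .## -> #   bit 3 = 1  t=0,i=1
  .#. -> .   bit 2 = 0  t=0,i=5
  ..# -> #   bit 1 = 1  t=0,i=11
  ... -> .   bit 0 = 0  t=3,i=0
  bits 01111010 = 122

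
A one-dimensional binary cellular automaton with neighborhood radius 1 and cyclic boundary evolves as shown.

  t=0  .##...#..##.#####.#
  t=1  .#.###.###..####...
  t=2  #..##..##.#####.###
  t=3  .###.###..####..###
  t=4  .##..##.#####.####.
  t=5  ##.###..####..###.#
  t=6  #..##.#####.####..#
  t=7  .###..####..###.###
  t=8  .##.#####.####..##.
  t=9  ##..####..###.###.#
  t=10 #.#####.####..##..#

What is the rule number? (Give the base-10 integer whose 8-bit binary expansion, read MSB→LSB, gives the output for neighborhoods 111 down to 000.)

  [7] ### => #  t=0,i=13
  [6] ##. => .  t=0,i=2
  [5] #.# => .  t=0,i=0
  [4] #.. => #  t=0,i=3
  [3] .## => #  t=0,i=1
  [2] .#. => .  t=0,i=6
  [1] ..# => #  t=0,i=5
  [0] ... => #  t=0,i=4
  bits 10011011 = 155

155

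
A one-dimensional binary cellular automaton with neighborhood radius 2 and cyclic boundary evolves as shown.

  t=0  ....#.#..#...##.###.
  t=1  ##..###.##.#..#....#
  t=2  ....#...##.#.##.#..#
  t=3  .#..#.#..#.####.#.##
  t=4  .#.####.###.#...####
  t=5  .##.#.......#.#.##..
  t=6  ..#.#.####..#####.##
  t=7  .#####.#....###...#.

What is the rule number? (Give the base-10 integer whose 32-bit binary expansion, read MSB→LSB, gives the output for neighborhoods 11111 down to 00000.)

2172103857

  #####|#  b31=1 t=6,i=14
  ####.|.  b30=0 t=3,i=13
  ###.#|.  b29=0 t=1,i=6
  ###..|.  b28=0 t=0,i=18
  ##.##|.  b27=0 t=0,i=15
  ##.#.|.  b26=0 t=1,i=10
  ##..#|.  b25=0 t=1,i=2
  ##...|#  b24=1 t=0,i=19
  #.###|.  b23=0 t=0,i=16
  #.##.|#  b22=1 t=1,i=8
  #.#.#|#  b21=1 t=2,i=11
  #.#..|#  b20=1 t=0,i=6
  #..##|.  b19=0 t=1,i=3
  #..#.|#  b18=1 t=0,i=8
  #...#|#  b17=1 t=0,i=11
  #....|#  b16=1 t=0,i=0
  .####|#  b15=1 t=3,i=12
  .###.|.  b14=0 t=0,i=17
  .##.#|#  b13=1 t=0,i=14
  .##..|.  b12=0 t=5,i=17
  .#.##|#  b11=1 t=2,i=12
  .#.#.|#  b10=1 t=0,i=5
  .#..#|.  b9=0 t=0,i=7
  .#...|.  b8=0 t=0,i=10
  ..###|#  b7=1 t=1,i=4
  ..##.|.  b6=0 t=0,i=13
  ..#.#|#  b5=1 t=0,i=4
  ..#..|#  b4=1 t=0,i=9
  ...##|.  b3=0 t=0,i=12
  ...#.|.  b2=0 t=0,i=3
  ....#|.  b1=0 t=0,i=2
  .....|#  b0=1 t=0,i=1
  bits 10000001011101111010110010110001 = 2172103857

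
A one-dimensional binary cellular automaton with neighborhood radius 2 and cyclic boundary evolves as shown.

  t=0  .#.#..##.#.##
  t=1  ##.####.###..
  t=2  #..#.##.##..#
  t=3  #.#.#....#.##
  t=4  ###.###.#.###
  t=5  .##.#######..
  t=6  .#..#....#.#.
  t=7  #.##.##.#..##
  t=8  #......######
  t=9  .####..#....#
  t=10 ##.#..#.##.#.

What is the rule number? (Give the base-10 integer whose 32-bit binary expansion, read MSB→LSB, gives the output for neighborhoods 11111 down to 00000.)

  #####|.  b31=0 t=4,i=0
  ####.|#  b30=1 t=1,i=5
  ###.#|#  b29=1 t=1,i=6
  ###..|.  b28=0 t=1,i=10
  ##.##|.  b27=0 t=1,i=2
  ##.#.|#  b26=1 t=0,i=0
  ##..#|.  b25=0 t=1,i=11
  ##...|#  b24=1 t=5,i=11
  #.###|#  b23=1 t=1,i=3
  #.##.|.  b22=0 t=0,i=11
  #.#.#|#  b21=1 t=0,i=1
  #.#..|#  b20=1 t=0,i=3
  #..##|#  b19=1 t=0,i=5
  #..#.|#  b18=1 t=2,i=2
  #...#|.  b17=0 t=5,i=12
  #....|#  b16=1 t=3,i=6
  .####|.  b15=0 t=1,i=4
  .###.|#  b14=1 t=1,i=9
  .##.#|.  b13=0 t=0,i=7
  .##..|#  b12=1 t=2,i=0
  .#.##|#  b11=1 t=0,i=10
  .#.#.|.  b10=0 t=0,i=2
  .#..#|#  b9=1 t=0,i=4
  .#...|#  b8=1 t=3,i=5
  ..###|#  b7=1 t=7,i=11
  ..##.|#  b6=1 t=0,i=6
  ..#.#|.  b5=0 t=2,i=3
  ..#..|.  b4=0 t=6,i=1
  ...##|.  b3=0 t=5,i=0
  ...#.|#  b2=1 t=3,i=8
  ....#|.  b1=0 t=3,i=7
  .....|#  b0=1 t=8,i=3
  bits 01100101101111010101101111000101 = 1706908613

1706908613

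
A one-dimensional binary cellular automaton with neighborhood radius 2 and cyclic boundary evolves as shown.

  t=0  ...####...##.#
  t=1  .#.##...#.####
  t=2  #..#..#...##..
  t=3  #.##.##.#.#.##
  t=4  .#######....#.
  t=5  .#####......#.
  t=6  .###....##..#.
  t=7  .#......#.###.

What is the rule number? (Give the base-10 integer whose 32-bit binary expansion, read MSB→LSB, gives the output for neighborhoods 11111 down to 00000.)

2396430545

  ##### -> #   bit 31 = 1  t=4,i=3
  ####. -> .   bit 30 = 0  t=0,i=5
  ###.# -> .   bit 29 = 0  t=1,i=13
  ###.. -> .   bit 28 = 0  t=0,i=6
  ##.## -> #   bit 27 = 1  t=3,i=1
  ##.#. -> #   bit 26 = 1  t=0,i=12
  ##..# -> #   bit 25 = 1  t=2,i=12
  ##... -> .   bit 24 = 0  t=0,i=7
  #.### -> #   bit 23 = 1  t=1,i=10
  #.##. -> #   bit 22 = 1  t=1,i=3
  #.#.# -> .   bit 21 = 0  t=1,i=1
  #.#.. -> #   bit 20 = 1  t=0,i=13
  #..## -> .   bit 19 = 0  t=4,i=0
  #..#. -> #   bit 18 = 1  t=2,i=2
  #...# -> #   bit 17 = 1  t=0,i=1
  #.... -> .   bit 16 = 0  t=4,i=9
  .#### -> #   bit 15 = 1  t=0,i=4
  .###. -> .   bit 14 = 0  t=3,i=13
  .##.# -> #   bit 13 = 1  t=0,i=11
  .##.. -> .   bit 12 = 0  t=1,i=4
  .#.## -> .   bit 11 = 0  t=1,i=2
  .#.#. -> .   bit 10 = 0  t=3,i=9
  .#..# -> .   bit 9 = 0  t=2,i=1
  .#... -> .   bit 8 = 0  t=0,i=0
  ..### -> #   bit 7 = 1  t=0,i=3
  ..##. -> #   bit 6 = 1  t=0,i=10
  ..#.# -> .   bit 5 = 0  t=1,i=8
  ..#.. -> #   bit 4 = 1  t=2,i=0
  ...## -> .   bit 3 = 0  t=0,i=2
  ...#. -> .   bit 2 = 0  t=1,i=7
  ....# -> .   bit 1 = 0  t=4,i=10
  ..... -> #   bit 0 = 1  t=5,i=8
  bits 10001110110101101010000011010001 = 2396430545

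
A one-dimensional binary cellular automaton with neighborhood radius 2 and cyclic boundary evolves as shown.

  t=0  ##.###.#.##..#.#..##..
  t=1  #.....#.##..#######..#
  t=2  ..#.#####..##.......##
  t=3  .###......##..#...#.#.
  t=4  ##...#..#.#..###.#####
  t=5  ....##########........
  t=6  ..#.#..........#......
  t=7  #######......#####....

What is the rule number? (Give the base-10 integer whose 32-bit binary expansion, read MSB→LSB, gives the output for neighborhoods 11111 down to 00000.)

73207798

  [31] ##### => .  t=1,i=14
  [30] ####. => .  t=1,i=17
  [29] ###.# => .  t=0,i=5
  [28] ###.. => .  t=1,i=18
  [27] ##.## => .  t=0,i=2
  [26] ##.#. => #  t=0,i=6
  [25] ##..# => .  t=0,i=11
  [24] ##... => .  t=1,i=1
  [23] #.### => .  t=0,i=3
  [22] #.##. => #  t=0,i=9
  [21] #.#.# => .  t=0,i=7
  [20] #.#.. => #  t=0,i=15
  [19] #..## => #  t=0,i=17
  [18] #..#. => #  t=0,i=12
  [17] #...# => .  t=3,i=16
  [16] #.... => #  t=1,i=2
  [15] .#### => .  t=1,i=13
  [14] .###. => .  t=0,i=4
  [13] .##.# => .  t=0,i=1
  [12] .##.. => .  t=0,i=10
  [11] .#.## => #  t=0,i=8
  [10] .#.#. => #  t=0,i=14
  [9] .#..# => #  t=0,i=16
  [8] .#... => #  t=3,i=15
  [7] ..### => #  t=1,i=12
  [6] ..##. => #  t=0,i=0
  [5] ..#.# => #  t=0,i=13
  [4] ..#.. => #  t=3,i=14
  [3] ...## => .  t=2,i=19
  [2] ...#. => #  t=1,i=5
  [1] ....# => #  t=1,i=4
  [0] ..... => .  t=1,i=3
  bits 00000100010111010000111111110110 = 73207798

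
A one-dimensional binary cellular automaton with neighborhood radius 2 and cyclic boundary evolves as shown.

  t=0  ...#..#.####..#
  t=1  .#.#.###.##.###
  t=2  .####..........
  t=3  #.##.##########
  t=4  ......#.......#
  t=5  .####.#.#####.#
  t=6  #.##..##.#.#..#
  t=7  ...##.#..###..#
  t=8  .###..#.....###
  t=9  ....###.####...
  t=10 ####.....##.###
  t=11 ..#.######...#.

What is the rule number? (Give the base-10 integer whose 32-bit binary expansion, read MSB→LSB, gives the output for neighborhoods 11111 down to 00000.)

1127718011

  [31] ##### => .  t=3,i=7
  [30] ####. => #  t=0,i=10
  [29] ###.# => .  t=1,i=7
  [28] ###.. => .  t=0,i=11
  [27] ##.## => .  t=1,i=8
  [26] ##.#. => .  t=1,i=0
  [25] ##..# => #  t=0,i=12
  [24] ##... => #  t=2,i=5
  [23] #.### => .  t=0,i=8
  [22] #.##. => .  t=1,i=9
  [21] #.#.# => #  t=1,i=1
  [20] #.#.. => #  t=6,i=11
  [19] #..## => .  t=6,i=5
  [18] #..#. => #  t=0,i=5
  [17] #...# => #  t=0,i=1
  [16] #.... => #  t=2,i=6
  [15] .#### => #  t=0,i=9
  [14] .###. => .  t=1,i=6
  [13] .##.# => .  t=1,i=10
  [12] .##.. => #  t=6,i=3
  [11] .#.## => #  t=0,i=7
  [10] .#.#. => #  t=1,i=2
  [9] .#..# => .  t=0,i=4
  [8] .#... => .  t=0,i=0
  [7] ..### => .  t=2,i=1
  [6] ..##. => #  t=6,i=6
  [5] ..#.# => #  t=0,i=6
  [4] ..#.. => #  t=0,i=3
  [3] ...## => #  t=2,i=0
  [2] ...#. => .  t=0,i=2
  [1] ....# => #  t=2,i=14
  [0] ..... => #  t=2,i=7
  bits 01000011001101111001110001111011 = 1127718011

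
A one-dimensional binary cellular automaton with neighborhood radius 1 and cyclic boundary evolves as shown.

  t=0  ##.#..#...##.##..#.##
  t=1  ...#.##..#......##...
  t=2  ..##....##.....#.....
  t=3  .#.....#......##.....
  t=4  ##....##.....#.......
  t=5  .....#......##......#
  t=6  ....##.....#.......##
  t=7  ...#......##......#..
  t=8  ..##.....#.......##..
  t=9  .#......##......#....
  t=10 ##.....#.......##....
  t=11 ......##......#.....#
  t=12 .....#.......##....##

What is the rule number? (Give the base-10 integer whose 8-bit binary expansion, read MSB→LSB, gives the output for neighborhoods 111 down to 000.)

6

  [7] ### => .  t=0,i=0
  [6] ##. => .  t=0,i=1
  [5] #.# => .  t=0,i=2
  [4] #.. => .  t=0,i=4
  [3] .## => .  t=0,i=10
  [2] .#. => #  t=0,i=3
  [1] ..# => #  t=0,i=5
  [0] ... => .  t=0,i=8
  bits 00000110 = 6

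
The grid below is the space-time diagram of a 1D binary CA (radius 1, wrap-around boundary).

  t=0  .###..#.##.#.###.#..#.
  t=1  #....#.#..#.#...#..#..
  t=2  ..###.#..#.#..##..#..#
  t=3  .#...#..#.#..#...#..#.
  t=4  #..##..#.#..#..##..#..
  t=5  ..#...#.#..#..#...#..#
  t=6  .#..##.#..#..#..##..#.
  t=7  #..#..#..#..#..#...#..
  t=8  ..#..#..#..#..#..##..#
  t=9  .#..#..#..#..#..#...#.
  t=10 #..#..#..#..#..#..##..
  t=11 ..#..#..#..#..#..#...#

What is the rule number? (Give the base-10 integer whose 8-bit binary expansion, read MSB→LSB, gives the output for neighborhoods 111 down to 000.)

35

  nb ###: next=.  (t=0,i=2, bit7=0)
  nb ##.: next=.  (t=0,i=3, bit6=0)
  nb #.#: next=#  (t=0,i=7, bit5=1)
  nb #..: next=.  (t=0,i=4, bit4=0)
  nb .##: next=.  (t=0,i=1, bit3=0)
  nb .#.: next=.  (t=0,i=6, bit2=0)
  nb ..#: next=#  (t=0,i=0, bit1=1)
  nb ...: next=#  (t=1,i=2, bit0=1)
  bits 00100011 = 35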